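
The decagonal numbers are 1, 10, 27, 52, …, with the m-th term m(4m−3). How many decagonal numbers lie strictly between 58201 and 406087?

The n-th decagonal number is n(4n−3).
Smallest index with value > 58201: n = 122 (giving 59170).
Largest index with value < 406087: n = 318 (giving 403542).
Indices 122 through 318: 197 terms.

197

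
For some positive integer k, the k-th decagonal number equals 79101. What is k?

141

Set n(4n−3) = 79101, giving 4n² − 3n − 79101 = 0.
The discriminant is 9 + 16·79101 = 1265625, and √1265625 = 1125.
So n = (3 + 1125) / 8 = 1128/8 = 141.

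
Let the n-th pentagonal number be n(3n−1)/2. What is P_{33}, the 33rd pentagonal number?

1617

The 33rd pentagonal number is n(3n−1)/2 with n = 33.
33·(3·33 − 1)/2 = 33·98/2 = 33·49 = 1617.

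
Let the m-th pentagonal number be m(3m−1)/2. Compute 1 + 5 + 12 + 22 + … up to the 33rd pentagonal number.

18513

Σ i(3i−1)/2 = (3Σi² − Σi) / 2 over i = 1..33.
Σi = 561 and Σi² = 12529.
(3·12529 − 1·561) / 2 = 37026/2 = 18513.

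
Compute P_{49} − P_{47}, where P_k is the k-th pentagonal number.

287

49·(3·49 − 1)/2 = 3577 and 47·(3·47 − 1)/2 = 3290.
Difference: 3577 − 3290 = 287.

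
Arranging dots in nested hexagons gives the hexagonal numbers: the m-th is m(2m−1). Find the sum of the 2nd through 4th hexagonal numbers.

Σ i(2i−1) = 2Σi² − Σi over i = 2..4.
Σi = 10 − 1 = 9 and Σi² = 30 − 1 = 29.
2·29 − 1·9 = 49.

49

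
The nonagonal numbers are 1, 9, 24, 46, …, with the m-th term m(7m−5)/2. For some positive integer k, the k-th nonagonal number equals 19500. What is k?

Set n(7n−5)/2 = 19500, giving 7n² − 5n − 39000 = 0.
So n = (5 + 1045) / 14 = 1050/14 = 75.
Check: 75·(7·75 − 5)/2 = 19500. ✓

75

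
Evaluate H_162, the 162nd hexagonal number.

52326

The 162nd hexagonal number is n(2n−1) with n = 162.
162·(2·162 − 1) = 162·323 = 52326.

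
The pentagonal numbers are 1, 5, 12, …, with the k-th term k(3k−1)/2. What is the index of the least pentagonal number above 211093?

Solve n(3n−1)/2 > 211093 for integer n.
The largest n with value ≤ 211093 is 375 (since 210750 ≤ 211093 < 211876), so the first above is n = 376, value 211876.

376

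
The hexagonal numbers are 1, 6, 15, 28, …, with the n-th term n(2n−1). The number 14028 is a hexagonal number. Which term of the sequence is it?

Set n(2n−1) = 14028, giving 2n² − n − 14028 = 0.
The discriminant is 1 + 8·14028 = 112225, and √112225 = 335.
So n = (1 + 335) / 4 = 336/4 = 84.
Check: 84·(2·84 − 1) = 14028. ✓

84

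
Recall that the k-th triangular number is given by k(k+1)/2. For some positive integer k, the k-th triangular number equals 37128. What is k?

272

Set n(n+1)/2 = 37128, giving n² + n − 74256 = 0.
So n = (-1 + 545) / 2 = 544/2 = 272.
Check: 272·273/2 = 37128. ✓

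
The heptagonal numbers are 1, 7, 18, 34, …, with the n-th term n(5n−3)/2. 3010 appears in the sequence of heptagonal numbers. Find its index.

35

Set n(5n−3)/2 = 3010, giving 5n² − 3n − 6020 = 0.
The discriminant is 9 + 40·3010 = 120409, and √120409 = 347.
So n = (3 + 347) / 10 = 350/10 = 35.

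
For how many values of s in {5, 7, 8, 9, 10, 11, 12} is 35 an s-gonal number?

1

s = 5: P(5, 5) = 35. ✓
s = 7: P(7, 4) = 34 and P(7, 5) = 55; 35 is not s-gonal.
s = 8: P(8, 3) = 21 and P(8, 4) = 40; 35 is not s-gonal.
s = 9: P(9, 3) = 24 and P(9, 4) = 46; 35 is not s-gonal.
s = 10: P(10, 3) = 27 and P(10, 4) = 52; 35 is not s-gonal.
s = 11: P(11, 3) = 30 and P(11, 4) = 58; 35 is not s-gonal.
s = 12: P(12, 3) = 33 and P(12, 4) = 64; 35 is not s-gonal.
Hits: s ∈ {5} → 1.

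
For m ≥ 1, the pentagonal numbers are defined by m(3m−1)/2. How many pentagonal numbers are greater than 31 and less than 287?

The n-th pentagonal number is n(3n−1)/2.
Smallest index with value > 31: n = 5 (giving 35).
Largest index with value < 287: n = 13 (giving 247).
Indices 5 through 13: 9 terms.

9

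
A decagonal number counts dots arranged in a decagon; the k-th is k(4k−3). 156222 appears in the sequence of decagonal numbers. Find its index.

Set n(4n−3) = 156222, giving 4n² − 3n − 156222 = 0.
The discriminant is 9 + 16·156222 = 2499561, and √2499561 = 1581.
So n = (3 + 1581) / 8 = 1584/8 = 198.

198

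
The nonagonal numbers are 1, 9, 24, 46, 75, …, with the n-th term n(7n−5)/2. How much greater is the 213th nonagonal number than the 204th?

13113

213·(7·213 − 5)/2 = 158259 and 204·(7·204 − 5)/2 = 145146.
Difference: 158259 − 145146 = 13113.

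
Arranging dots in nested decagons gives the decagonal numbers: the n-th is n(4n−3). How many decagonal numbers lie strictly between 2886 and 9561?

22

The n-th decagonal number is n(4n−3).
Smallest index with value > 2886: n = 28 (giving 3052).
Largest index with value < 9561: n = 49 (giving 9457).
Indices 28 through 49: 22 terms.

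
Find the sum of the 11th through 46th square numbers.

Σ_{i=11}^{46} i² = 33511 − 385 = 33126.

33126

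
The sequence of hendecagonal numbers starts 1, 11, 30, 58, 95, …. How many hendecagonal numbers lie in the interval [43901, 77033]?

The n-th hendecagonal number is n(9n−7)/2.
Smallest index with value ≥ 43901: n = 100 (giving 44650).
Largest index with value ≤ 77033: n = 131 (giving 76766).
Indices 100 through 131: 32 terms.

32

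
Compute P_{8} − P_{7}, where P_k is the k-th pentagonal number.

Consecutive pentagonal numbers differ by 3n − 2: here 3·8 − 2 = 22.

22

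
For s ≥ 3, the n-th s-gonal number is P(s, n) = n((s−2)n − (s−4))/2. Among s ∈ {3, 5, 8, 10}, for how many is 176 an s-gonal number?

2

s = 3: P(3, 18) = 171 and P(3, 19) = 190; 176 is not s-gonal.
s = 5: P(5, 11) = 176. ✓
s = 8: P(8, 8) = 176. ✓
s = 10: P(10, 7) = 175 and P(10, 8) = 232; 176 is not s-gonal.
Hits: s ∈ {5, 8} → 2.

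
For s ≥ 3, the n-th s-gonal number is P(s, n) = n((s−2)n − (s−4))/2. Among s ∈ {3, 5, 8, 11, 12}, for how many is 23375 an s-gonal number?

s = 3: P(3, 215) = 23220 and P(3, 216) = 23436; 23375 is not s-gonal.
s = 5: P(5, 125) = 23375. ✓
s = 8: P(8, 88) = 23056 and P(8, 89) = 23585; 23375 is not s-gonal.
s = 11: P(11, 72) = 23076 and P(11, 73) = 23725; 23375 is not s-gonal.
s = 12: P(12, 68) = 22848 and P(12, 69) = 23529; 23375 is not s-gonal.
Hits: s ∈ {5} → 1.

1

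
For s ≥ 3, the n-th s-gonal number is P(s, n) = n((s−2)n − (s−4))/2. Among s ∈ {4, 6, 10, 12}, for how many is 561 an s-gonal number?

2

s = 4: P(4, 23) = 529 and P(4, 24) = 576; 561 is not s-gonal.
s = 6: P(6, 17) = 561. ✓
s = 10: P(10, 12) = 540 and P(10, 13) = 637; 561 is not s-gonal.
s = 12: P(12, 11) = 561. ✓
Hits: s ∈ {6, 12} → 2.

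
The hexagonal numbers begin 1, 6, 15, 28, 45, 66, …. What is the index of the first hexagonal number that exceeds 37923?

138

Solve n(2n−1) > 37923 for integer n.
The largest n with value ≤ 37923 is 137 (since 37401 ≤ 37923 < 37950), so the first above is n = 138, value 37950.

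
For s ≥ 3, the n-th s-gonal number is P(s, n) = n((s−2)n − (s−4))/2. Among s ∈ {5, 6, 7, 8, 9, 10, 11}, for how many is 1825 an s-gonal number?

s = 5: P(5, 35) = 1820 and P(5, 36) = 1926; 1825 is not s-gonal.
s = 6: P(6, 30) = 1770 and P(6, 31) = 1891; 1825 is not s-gonal.
s = 7: P(7, 27) = 1782 and P(7, 28) = 1918; 1825 is not s-gonal.
s = 8: P(8, 25) = 1825. ✓
s = 9: P(9, 23) = 1794 and P(9, 24) = 1956; 1825 is not s-gonal.
s = 10: P(10, 21) = 1701 and P(10, 22) = 1870; 1825 is not s-gonal.
s = 11: P(11, 20) = 1730 and P(11, 21) = 1911; 1825 is not s-gonal.
Hits: s ∈ {8} → 1.

1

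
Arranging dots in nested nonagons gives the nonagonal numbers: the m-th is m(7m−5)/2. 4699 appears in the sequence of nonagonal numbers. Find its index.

Set n(7n−5)/2 = 4699, giving 7n² − 5n − 9398 = 0.
So n = (5 + 513) / 14 = 518/14 = 37.
Check: 37·(7·37 − 5)/2 = 4699. ✓

37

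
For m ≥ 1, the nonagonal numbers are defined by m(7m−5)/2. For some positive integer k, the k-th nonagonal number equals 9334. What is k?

52

Set n(7n−5)/2 = 9334, giving 7n² − 5n − 18668 = 0.
The discriminant is 25 + 56·9334 = 522729, and √522729 = 723.
So n = (5 + 723) / 14 = 728/14 = 52.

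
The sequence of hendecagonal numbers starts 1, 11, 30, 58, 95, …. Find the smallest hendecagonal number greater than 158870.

Solve n(9n−7)/2 > 158870 for integer n.
The largest n with value ≤ 158870 is 188 (since 158390 ≤ 158870 < 160083), so the first above is n = 189, value 160083.

160083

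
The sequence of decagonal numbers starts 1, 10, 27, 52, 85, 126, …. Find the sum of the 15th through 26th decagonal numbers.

Σ i(4i−3) = 4Σi² − 3Σi over i = 15..26.
Σi = 351 − 105 = 246 and Σi² = 6201 − 1015 = 5186.
4·5186 − 3·246 = 20006.

20006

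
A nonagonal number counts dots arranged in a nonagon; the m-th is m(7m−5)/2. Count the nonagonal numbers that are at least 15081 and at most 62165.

The n-th nonagonal number is n(7n−5)/2.
Smallest index with value ≥ 15081: n = 66 (giving 15081).
Largest index with value ≤ 62165: n = 133 (giving 61579).
Indices 66 through 133: 68 terms.

68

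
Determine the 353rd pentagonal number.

The 353rd pentagonal number is n(3n−1)/2 with n = 353.
353·(3·353 − 1)/2 = 353·1058/2 = 353·529 = 186737.

186737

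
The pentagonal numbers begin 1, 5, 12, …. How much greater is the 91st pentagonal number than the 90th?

271

Consecutive pentagonal numbers differ by 3n − 2: here 3·91 − 2 = 271.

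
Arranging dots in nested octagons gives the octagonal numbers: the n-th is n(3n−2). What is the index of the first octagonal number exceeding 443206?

385

Solve n(3n−2) > 443206 for integer n.
The largest n with value ≤ 443206 is 384 (since 441600 ≤ 443206 < 443905), so the first above is n = 385, value 443905.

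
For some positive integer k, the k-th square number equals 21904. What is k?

We need n² = 21904, so n = √21904 = 148.

148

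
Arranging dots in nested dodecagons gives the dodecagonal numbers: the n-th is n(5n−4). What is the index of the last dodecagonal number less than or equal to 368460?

271

Solve n(5n−4) ≤ 368460 for integer n.
n = 271 gives 366121 ≤ 368460, while n = 272 gives 368832 > 368460; so the answer is index 271.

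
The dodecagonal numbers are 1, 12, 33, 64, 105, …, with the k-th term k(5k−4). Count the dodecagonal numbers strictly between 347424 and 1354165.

The n-th dodecagonal number is n(5n−4).
Smallest index with value > 347424: n = 265 (giving 350065).
Largest index with value < 1354165: n = 520 (giving 1349920).
Indices 265 through 520: 256 terms.

256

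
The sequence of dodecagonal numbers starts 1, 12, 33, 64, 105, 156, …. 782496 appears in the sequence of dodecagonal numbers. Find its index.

396

Set n(5n−4) = 782496, giving 5n² − 4n − 782496 = 0.
So n = (4 + 3956) / 10 = 3960/10 = 396.
Check: 396·(5·396 − 4) = 782496. ✓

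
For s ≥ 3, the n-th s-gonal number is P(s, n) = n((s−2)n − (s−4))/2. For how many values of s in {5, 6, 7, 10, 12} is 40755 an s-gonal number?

2

s = 5: P(5, 165) = 40755. ✓
s = 6: P(6, 143) = 40755. ✓
s = 7: P(7, 127) = 40132 and P(7, 128) = 40768; 40755 is not s-gonal.
s = 10: P(10, 101) = 40501 and P(10, 102) = 41310; 40755 is not s-gonal.
s = 12: P(12, 90) = 40140 and P(12, 91) = 41041; 40755 is not s-gonal.
Hits: s ∈ {5, 6} → 2.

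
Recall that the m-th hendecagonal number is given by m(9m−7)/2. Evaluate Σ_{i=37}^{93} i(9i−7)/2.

Σ i(9i−7)/2 = (9Σi² − 7Σi) / 2 over i = 37..93.
Σi = 4371 − 666 = 3705 and Σi² = 272459 − 16206 = 256253.
(9·256253 − 7·3705) / 2 = 2280342/2 = 1140171.

1140171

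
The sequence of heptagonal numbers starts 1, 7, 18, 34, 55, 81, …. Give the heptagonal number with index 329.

270109

The 329th heptagonal number is n(5n−3)/2 with n = 329.
329·(5·329 − 3)/2 = 329·1642/2 = 329·821 = 270109.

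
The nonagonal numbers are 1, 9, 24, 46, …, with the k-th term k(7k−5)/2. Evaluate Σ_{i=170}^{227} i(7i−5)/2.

Σ i(7i−5)/2 = (7Σi² − 5Σi) / 2 over i = 170..227.
Σi = 25878 − 14365 = 11513 and Σi² = 3924830 − 1623245 = 2301585.
(7·2301585 − 5·11513) / 2 = 16053530/2 = 8026765.

8026765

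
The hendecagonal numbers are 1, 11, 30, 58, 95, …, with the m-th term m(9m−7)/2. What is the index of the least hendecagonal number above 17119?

Solve n(9n−7)/2 > 17119 for integer n.
The largest n with value ≤ 17119 is 62 (since 17081 ≤ 17119 < 17640), so the first above is n = 63, value 17640.

63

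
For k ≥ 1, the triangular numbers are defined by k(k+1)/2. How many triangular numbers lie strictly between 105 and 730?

23

The n-th triangular number is n(n+1)/2.
Smallest index with value > 105: n = 15 (giving 120).
Largest index with value < 730: n = 37 (giving 703).
Indices 15 through 37: 23 terms.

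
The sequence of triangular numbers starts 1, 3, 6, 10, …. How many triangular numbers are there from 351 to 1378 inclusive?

27

The n-th triangular number is n(n+1)/2.
Smallest index with value ≥ 351: n = 26 (giving 351).
Largest index with value ≤ 1378: n = 52 (giving 1378).
Indices 26 through 52: 27 terms.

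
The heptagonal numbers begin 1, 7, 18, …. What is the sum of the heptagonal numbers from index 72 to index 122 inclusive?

1219852

Σ i(5i−3)/2 = (5Σi² − 3Σi) / 2 over i = 72..122.
Σi = 7503 − 2556 = 4947 and Σi² = 612745 − 121836 = 490909.
(5·490909 − 3·4947) / 2 = 2439704/2 = 1219852.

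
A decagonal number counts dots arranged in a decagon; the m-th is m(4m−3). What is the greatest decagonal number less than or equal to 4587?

Solve n(4n−3) ≤ 4587 for integer n.
n = 34 gives 4522 ≤ 4587, while n = 35 gives 4795 > 4587; so the answer is 4522.

4522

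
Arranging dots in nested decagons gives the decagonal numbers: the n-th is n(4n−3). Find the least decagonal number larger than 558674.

561375

Solve n(4n−3) > 558674 for integer n.
The largest n with value ≤ 558674 is 374 (since 558382 ≤ 558674 < 561375), so the first above is n = 375, value 561375.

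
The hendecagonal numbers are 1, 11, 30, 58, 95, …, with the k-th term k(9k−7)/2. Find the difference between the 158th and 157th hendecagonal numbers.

Consecutive hendecagonal numbers differ by 9n − 8: here 9·158 − 8 = 1414.

1414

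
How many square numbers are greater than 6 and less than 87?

7

The n-th square number is n².
Smallest index with value > 6: n = 3 (giving 9).
Largest index with value < 87: n = 9 (giving 81).
Indices 3 through 9: 7 terms.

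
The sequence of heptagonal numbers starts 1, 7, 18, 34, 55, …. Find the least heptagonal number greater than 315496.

316306

Solve n(5n−3)/2 > 315496 for integer n.
The largest n with value ≤ 315496 is 355 (since 314530 ≤ 315496 < 316306), so the first above is n = 356, value 316306.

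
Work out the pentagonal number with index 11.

176

11·(3·11 − 1)/2 = 11·32/2 = 11·16 = 176.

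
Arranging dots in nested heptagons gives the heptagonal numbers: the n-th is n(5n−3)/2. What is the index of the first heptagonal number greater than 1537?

26

Solve n(5n−3)/2 > 1537 for integer n.
The largest n with value ≤ 1537 is 25 (since 1525 ≤ 1537 < 1651), so the first above is n = 26, value 1651.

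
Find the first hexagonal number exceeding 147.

153

Solve n(2n−1) > 147 for integer n.
The largest n with value ≤ 147 is 8 (since 120 ≤ 147 < 153), so the first above is n = 9, value 153.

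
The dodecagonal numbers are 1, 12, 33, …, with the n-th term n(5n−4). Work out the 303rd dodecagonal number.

The 303rd dodecagonal number is n(5n−4) with n = 303.
303·(5·303 − 4) = 303·1511 = 457833.

457833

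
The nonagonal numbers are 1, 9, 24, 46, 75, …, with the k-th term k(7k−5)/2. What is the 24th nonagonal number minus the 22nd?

317

24·(7·24 − 5)/2 = 1956 and 22·(7·22 − 5)/2 = 1639.
Difference: 1956 − 1639 = 317.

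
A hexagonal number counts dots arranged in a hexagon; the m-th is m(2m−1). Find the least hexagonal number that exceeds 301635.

Solve n(2n−1) > 301635 for integer n.
The largest n with value ≤ 301635 is 388 (since 300700 ≤ 301635 < 302253), so the first above is n = 389, value 302253.

302253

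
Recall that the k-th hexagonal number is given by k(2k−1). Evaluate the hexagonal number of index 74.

74·(2·74 − 1) = 74·147 = 10878.

10878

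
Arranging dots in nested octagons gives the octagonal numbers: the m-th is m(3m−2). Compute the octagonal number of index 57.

9633

The 57th octagonal number is n(3n−2) with n = 57.
57·(3·57 − 2) = 57·169 = 9633.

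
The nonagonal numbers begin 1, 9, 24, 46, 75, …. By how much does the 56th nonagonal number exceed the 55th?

386

Consecutive nonagonal numbers differ by 7n − 6: here 7·56 − 6 = 386.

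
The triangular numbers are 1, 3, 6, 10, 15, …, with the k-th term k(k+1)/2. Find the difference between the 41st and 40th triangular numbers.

41

Consecutive triangular numbers differ by n: T_{41} − T_{40} = 41.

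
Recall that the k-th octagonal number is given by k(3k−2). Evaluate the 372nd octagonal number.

372·(3·372 − 2) = 372·1114 = 414408.

414408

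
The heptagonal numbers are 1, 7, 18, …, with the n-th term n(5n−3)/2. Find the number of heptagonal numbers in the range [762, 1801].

10

The n-th heptagonal number is n(5n−3)/2.
Smallest index with value ≥ 762: n = 18 (giving 783).
Largest index with value ≤ 1801: n = 27 (giving 1782).
Indices 18 through 27: 10 terms.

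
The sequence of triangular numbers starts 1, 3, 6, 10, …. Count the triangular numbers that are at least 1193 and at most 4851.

50

The n-th triangular number is n(n+1)/2.
Smallest index with value ≥ 1193: n = 49 (giving 1225).
Largest index with value ≤ 4851: n = 98 (giving 4851).
Indices 49 through 98: 50 terms.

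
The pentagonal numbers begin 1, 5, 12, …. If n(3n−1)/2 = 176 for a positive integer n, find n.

11

Set n(3n−1)/2 = 176, giving 3n² − n − 352 = 0.
So n = (1 + 65) / 6 = 66/6 = 11.
Check: 11·(3·11 − 1)/2 = 176. ✓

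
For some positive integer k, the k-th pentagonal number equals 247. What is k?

Set n(3n−1)/2 = 247, giving 3n² − n − 494 = 0.
The discriminant is 1 + 24·247 = 5929, and √5929 = 77.
So n = (1 + 77) / 6 = 78/6 = 13.
Check: 13·(3·13 − 1)/2 = 247. ✓

13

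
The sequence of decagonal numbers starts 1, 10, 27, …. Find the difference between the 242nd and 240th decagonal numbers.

242·(4·242 − 3) = 233530 and 240·(4·240 − 3) = 229680.
Difference: 233530 − 229680 = 3850.

3850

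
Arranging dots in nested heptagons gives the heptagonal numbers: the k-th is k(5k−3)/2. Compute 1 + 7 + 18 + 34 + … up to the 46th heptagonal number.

Σ i(5i−3)/2 = (5Σi² − 3Σi) / 2 over i = 1..46.
Σi = 1081 and Σi² = 33511.
(5·33511 − 3·1081) / 2 = 164312/2 = 82156.

82156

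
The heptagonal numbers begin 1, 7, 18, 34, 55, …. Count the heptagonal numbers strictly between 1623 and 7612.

30

The n-th heptagonal number is n(5n−3)/2.
Smallest index with value > 1623: n = 26 (giving 1651).
Largest index with value < 7612: n = 55 (giving 7480).
Indices 26 through 55: 30 terms.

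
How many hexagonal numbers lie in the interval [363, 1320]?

The n-th hexagonal number is n(2n−1).
Smallest index with value ≥ 363: n = 14 (giving 378).
Largest index with value ≤ 1320: n = 25 (giving 1225).
Indices 14 through 25: 12 terms.

12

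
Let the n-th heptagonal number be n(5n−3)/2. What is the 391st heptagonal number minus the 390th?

Consecutive heptagonal numbers differ by 5n − 4: here 5·391 − 4 = 1951.

1951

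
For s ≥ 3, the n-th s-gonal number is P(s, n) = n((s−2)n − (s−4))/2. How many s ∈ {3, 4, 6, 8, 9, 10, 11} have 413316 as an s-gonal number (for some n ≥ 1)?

s = 3: P(3, 908) = 412686 and P(3, 909) = 413595; 413316 is not s-gonal.
s = 4: P(4, 642) = 412164 and P(4, 643) = 413449; 413316 is not s-gonal.
s = 6: P(6, 454) = 411778 and P(6, 455) = 413595; 413316 is not s-gonal.
s = 8: P(8, 371) = 412181 and P(8, 372) = 414408; 413316 is not s-gonal.
s = 9: P(9, 344) = 413316. ✓
s = 10: P(10, 321) = 411201 and P(10, 322) = 413770; 413316 is not s-gonal.
s = 11: P(11, 303) = 412080 and P(11, 304) = 414808; 413316 is not s-gonal.
Hits: s ∈ {9} → 1.

1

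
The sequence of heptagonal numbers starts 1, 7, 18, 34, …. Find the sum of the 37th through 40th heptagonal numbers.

14604

Σ i(5i−3)/2 = (5Σi² − 3Σi) / 2 over i = 37..40.
Σi = 820 − 666 = 154 and Σi² = 22140 − 16206 = 5934.
(5·5934 − 3·154) / 2 = 29208/2 = 14604.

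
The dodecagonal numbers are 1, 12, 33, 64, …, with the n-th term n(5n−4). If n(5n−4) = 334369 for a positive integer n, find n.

Set n(5n−4) = 334369, giving 5n² − 4n − 334369 = 0.
So n = (4 + 2586) / 10 = 2590/10 = 259.

259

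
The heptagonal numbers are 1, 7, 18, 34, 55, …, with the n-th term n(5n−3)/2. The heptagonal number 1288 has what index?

Set n(5n−3)/2 = 1288, giving 5n² − 3n − 2576 = 0.
So n = (3 + 227) / 10 = 230/10 = 23.

23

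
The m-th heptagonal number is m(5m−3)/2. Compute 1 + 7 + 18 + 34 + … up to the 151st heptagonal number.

Σ i(5i−3)/2 = (5Σi² − 3Σi) / 2 over i = 1..151.
Σi = 11476 and Σi² = 1159076.
(5·1159076 − 3·11476) / 2 = 5760952/2 = 2880476.

2880476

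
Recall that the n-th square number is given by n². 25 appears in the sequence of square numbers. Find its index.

5

We need n² = 25, so n = √25 = 5.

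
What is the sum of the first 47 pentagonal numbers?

53016

Σ i(3i−1)/2 = (3Σi² − Σi) / 2 over i = 1..47.
Σi = 1128 and Σi² = 35720.
(3·35720 − 1·1128) / 2 = 106032/2 = 53016.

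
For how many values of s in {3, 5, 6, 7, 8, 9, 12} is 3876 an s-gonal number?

s = 3: P(3, 87) = 3828 and P(3, 88) = 3916; 3876 is not s-gonal.
s = 5: P(5, 51) = 3876. ✓
s = 6: P(6, 44) = 3828 and P(6, 45) = 4005; 3876 is not s-gonal.
s = 7: P(7, 39) = 3744 and P(7, 40) = 3940; 3876 is not s-gonal.
s = 8: P(8, 36) = 3816 and P(8, 37) = 4033; 3876 is not s-gonal.
s = 9: P(9, 33) = 3729 and P(9, 34) = 3961; 3876 is not s-gonal.
s = 12: P(12, 28) = 3808 and P(12, 29) = 4089; 3876 is not s-gonal.
Hits: s ∈ {5} → 1.

1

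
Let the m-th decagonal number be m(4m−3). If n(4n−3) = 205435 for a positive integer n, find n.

Set n(4n−3) = 205435, giving 4n² − 3n − 205435 = 0.
The discriminant is 9 + 16·205435 = 3286969, and √3286969 = 1813.
So n = (3 + 1813) / 8 = 1816/8 = 227.

227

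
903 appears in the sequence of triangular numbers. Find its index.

Set n(n+1)/2 = 903, giving n² + n − 1806 = 0.
So n = (-1 + 85) / 2 = 84/2 = 42.

42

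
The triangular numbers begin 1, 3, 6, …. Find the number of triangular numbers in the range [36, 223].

13

The n-th triangular number is n(n+1)/2.
Smallest index with value ≥ 36: n = 8 (giving 36).
Largest index with value ≤ 223: n = 20 (giving 210).
Indices 8 through 20: 13 terms.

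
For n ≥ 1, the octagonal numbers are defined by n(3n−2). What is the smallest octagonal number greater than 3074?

Solve n(3n−2) > 3074 for integer n.
The largest n with value ≤ 3074 is 32 (since 3008 ≤ 3074 < 3201), so the first above is n = 33, value 3201.

3201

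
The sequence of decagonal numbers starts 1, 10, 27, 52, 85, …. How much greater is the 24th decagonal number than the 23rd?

185

Consecutive decagonal numbers differ by 8n − 7: here 8·24 − 7 = 185.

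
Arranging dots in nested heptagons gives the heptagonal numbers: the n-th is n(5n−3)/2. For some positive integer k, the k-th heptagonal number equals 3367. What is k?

Set n(5n−3)/2 = 3367, giving 5n² − 3n − 6734 = 0.
The discriminant is 9 + 40·3367 = 134689, and √134689 = 367.
So n = (3 + 367) / 10 = 370/10 = 37.

37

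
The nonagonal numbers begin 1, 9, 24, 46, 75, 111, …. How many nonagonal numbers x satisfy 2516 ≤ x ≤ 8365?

22

The n-th nonagonal number is n(7n−5)/2.
Smallest index with value ≥ 2516: n = 28 (giving 2674).
Largest index with value ≤ 8365: n = 49 (giving 8281).
Indices 28 through 49: 22 terms.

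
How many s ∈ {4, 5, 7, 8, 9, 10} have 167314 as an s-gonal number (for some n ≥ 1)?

1

s = 4: P(4, 409) = 167281 and P(4, 410) = 168100; 167314 is not s-gonal.
s = 5: P(5, 334) = 167167 and P(5, 335) = 168170; 167314 is not s-gonal.
s = 7: P(7, 259) = 167314. ✓
s = 8: P(8, 236) = 166616 and P(8, 237) = 168033; 167314 is not s-gonal.
s = 9: P(9, 218) = 165789 and P(9, 219) = 167316; 167314 is not s-gonal.
s = 10: P(10, 204) = 165852 and P(10, 205) = 167485; 167314 is not s-gonal.
Hits: s ∈ {7} → 1.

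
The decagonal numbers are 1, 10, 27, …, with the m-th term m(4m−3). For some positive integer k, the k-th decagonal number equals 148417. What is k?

Set n(4n−3) = 148417, giving 4n² − 3n − 148417 = 0.
So n = (3 + 1541) / 8 = 1544/8 = 193.
Check: 193·(4·193 − 3) = 148417. ✓

193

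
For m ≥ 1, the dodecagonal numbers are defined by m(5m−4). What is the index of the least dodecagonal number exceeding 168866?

Solve n(5n−4) > 168866 for integer n.
The largest n with value ≤ 168866 is 184 (since 168544 ≤ 168866 < 170385), so the first above is n = 185, value 170385.

185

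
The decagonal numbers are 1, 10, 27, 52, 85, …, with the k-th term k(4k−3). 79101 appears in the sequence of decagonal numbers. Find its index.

Set n(4n−3) = 79101, giving 4n² − 3n − 79101 = 0.
The discriminant is 9 + 16·79101 = 1265625, and √1265625 = 1125.
So n = (3 + 1125) / 8 = 1128/8 = 141.

141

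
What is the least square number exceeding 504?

529

Solve n² > 504 for integer n.
The largest n with value ≤ 504 is 22 (since 484 ≤ 504 < 529), so the first above is n = 23, value 529.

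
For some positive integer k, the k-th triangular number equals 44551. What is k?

Set n(n+1)/2 = 44551, giving n² + n − 89102 = 0.
The discriminant is 1 + 8·44551 = 356409, and √356409 = 597.
So n = (-1 + 597) / 2 = 596/2 = 298.
Check: 298·299/2 = 44551. ✓

298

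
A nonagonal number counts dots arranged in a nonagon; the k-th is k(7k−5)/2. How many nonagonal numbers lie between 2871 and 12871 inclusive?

33

The n-th nonagonal number is n(7n−5)/2.
Smallest index with value ≥ 2871: n = 29 (giving 2871).
Largest index with value ≤ 12871: n = 61 (giving 12871).
Indices 29 through 61: 33 terms.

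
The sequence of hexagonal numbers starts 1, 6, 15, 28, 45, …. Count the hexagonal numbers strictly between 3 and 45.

The n-th hexagonal number is n(2n−1).
Smallest index with value > 3: n = 2 (giving 6).
Largest index with value < 45: n = 4 (giving 28).
Indices 2 through 4: 3 terms.

3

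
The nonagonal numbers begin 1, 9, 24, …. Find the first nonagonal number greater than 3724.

Solve n(7n−5)/2 > 3724 for integer n.
The largest n with value ≤ 3724 is 32 (since 3504 ≤ 3724 < 3729), so the first above is n = 33, value 3729.

3729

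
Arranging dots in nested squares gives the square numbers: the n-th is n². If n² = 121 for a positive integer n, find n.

11

We need n² = 121, so n = √121 = 11.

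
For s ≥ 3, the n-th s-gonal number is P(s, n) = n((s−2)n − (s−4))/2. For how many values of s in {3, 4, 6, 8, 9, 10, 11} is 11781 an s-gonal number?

s = 3: P(3, 153) = 11781. ✓
s = 4: P(4, 108) = 11664 and P(4, 109) = 11881; 11781 is not s-gonal.
s = 6: P(6, 77) = 11781. ✓
s = 8: P(8, 63) = 11781. ✓
s = 9: P(9, 58) = 11629 and P(9, 59) = 12036; 11781 is not s-gonal.
s = 10: P(10, 54) = 11502 and P(10, 55) = 11935; 11781 is not s-gonal.
s = 11: P(11, 51) = 11526 and P(11, 52) = 11986; 11781 is not s-gonal.
Hits: s ∈ {3, 6, 8} → 3.

3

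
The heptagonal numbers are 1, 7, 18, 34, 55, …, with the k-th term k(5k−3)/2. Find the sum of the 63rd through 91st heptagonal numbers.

431578

Σ i(5i−3)/2 = (5Σi² − 3Σi) / 2 over i = 63..91.
Σi = 4186 − 1953 = 2233 and Σi² = 255346 − 81375 = 173971.
(5·173971 − 3·2233) / 2 = 863156/2 = 431578.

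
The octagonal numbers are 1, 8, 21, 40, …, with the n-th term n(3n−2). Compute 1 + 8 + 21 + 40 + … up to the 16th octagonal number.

4216

Σ i(3i−2) = 3Σi² − 2Σi over i = 1..16.
Σi = 136 and Σi² = 1496.
3·1496 − 2·136 = 4216.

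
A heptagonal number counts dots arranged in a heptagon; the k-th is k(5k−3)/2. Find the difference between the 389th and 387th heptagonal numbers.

389·(5·389 − 3)/2 = 377719 and 387·(5·387 − 3)/2 = 373842.
Difference: 377719 − 373842 = 3877.

3877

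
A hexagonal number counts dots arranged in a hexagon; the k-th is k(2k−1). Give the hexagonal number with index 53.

5565

The 53rd hexagonal number is n(2n−1) with n = 53.
53·(2·53 − 1) = 53·105 = 5565.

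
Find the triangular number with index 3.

6

The 3rd triangular number is n(n+1)/2 with n = 3.
3·4/2 = 12/2 = 6.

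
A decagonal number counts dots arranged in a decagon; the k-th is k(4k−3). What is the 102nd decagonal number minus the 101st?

809

Consecutive decagonal numbers differ by 8n − 7: here 8·102 − 7 = 809.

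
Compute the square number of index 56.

3136

56² = 3136.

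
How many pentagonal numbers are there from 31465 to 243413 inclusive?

259

The n-th pentagonal number is n(3n−1)/2.
Smallest index with value ≥ 31465: n = 145 (giving 31465).
Largest index with value ≤ 243413: n = 403 (giving 243412).
Indices 145 through 403: 259 terms.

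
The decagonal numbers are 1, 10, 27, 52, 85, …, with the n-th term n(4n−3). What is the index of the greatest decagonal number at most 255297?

Solve n(4n−3) ≤ 255297 for integer n.
n = 253 gives 255277 ≤ 255297, while n = 254 gives 257302 > 255297; so the answer is index 253.

253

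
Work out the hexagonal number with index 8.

8·(2·8 − 1) = 8·15 = 120.

120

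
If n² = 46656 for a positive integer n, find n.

216

We need n² = 46656, so n = √46656 = 216.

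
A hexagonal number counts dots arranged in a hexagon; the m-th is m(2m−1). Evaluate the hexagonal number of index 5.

45

The 5th hexagonal number is n(2n−1) with n = 5.
5·(2·5 − 1) = 5·9 = 45.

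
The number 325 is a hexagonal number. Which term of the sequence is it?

Set n(2n−1) = 325, giving 2n² − n − 325 = 0.
The discriminant is 1 + 8·325 = 2601, and √2601 = 51.
So n = (1 + 51) / 4 = 52/4 = 13.

13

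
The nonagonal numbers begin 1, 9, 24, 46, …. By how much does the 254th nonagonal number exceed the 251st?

254·(7·254 − 5)/2 = 225171 and 251·(7·251 − 5)/2 = 219876.
Difference: 225171 − 219876 = 5295.

5295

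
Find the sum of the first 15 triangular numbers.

Σ i(i+1)/2 = (Σi² + Σi) / 2 over i = 1..15.
Σi = 120 and Σi² = 1240.
(1·1240 + 1·120) / 2 = 1360/2 = 680.

680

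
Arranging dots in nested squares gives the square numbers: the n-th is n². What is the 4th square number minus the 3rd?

7

n² − (n−1)² = 2n − 1, so 4² − 3² = 2·4 − 1 = 7.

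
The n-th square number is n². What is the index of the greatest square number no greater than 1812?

42

Solve n² ≤ 1812 for integer n.
n = 42 gives 1764 ≤ 1812, while n = 43 gives 1849 > 1812; so the answer is index 42.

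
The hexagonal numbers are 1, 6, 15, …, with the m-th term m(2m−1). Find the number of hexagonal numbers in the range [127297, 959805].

441

The n-th hexagonal number is n(2n−1).
Smallest index with value ≥ 127297: n = 253 (giving 127765).
Largest index with value ≤ 959805: n = 693 (giving 959805).
Indices 253 through 693: 441 terms.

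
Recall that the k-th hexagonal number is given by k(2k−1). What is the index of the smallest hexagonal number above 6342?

Solve n(2n−1) > 6342 for integer n.
The largest n with value ≤ 6342 is 56 (since 6216 ≤ 6342 < 6441), so the first above is n = 57, value 6441.

57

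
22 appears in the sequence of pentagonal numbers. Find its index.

4

Set n(3n−1)/2 = 22, giving 3n² − n − 44 = 0.
So n = (1 + 23) / 6 = 24/6 = 4.
Check: 4·(3·4 − 1)/2 = 22. ✓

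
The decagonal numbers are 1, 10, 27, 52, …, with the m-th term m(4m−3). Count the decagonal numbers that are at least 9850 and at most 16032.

The n-th decagonal number is n(4n−3).
Smallest index with value ≥ 9850: n = 50 (giving 9850).
Largest index with value ≤ 16032: n = 63 (giving 15687).
Indices 50 through 63: 14 terms.

14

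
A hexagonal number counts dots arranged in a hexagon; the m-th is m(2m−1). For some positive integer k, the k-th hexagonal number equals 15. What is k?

3

Set n(2n−1) = 15, giving 2n² − n − 15 = 0.
So n = (1 + 11) / 4 = 12/4 = 3.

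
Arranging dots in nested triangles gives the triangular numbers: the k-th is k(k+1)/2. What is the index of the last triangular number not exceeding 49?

9

Solve n(n+1)/2 ≤ 49 for integer n.
n = 9 gives 45 ≤ 49, while n = 10 gives 55 > 49; so the answer is index 9.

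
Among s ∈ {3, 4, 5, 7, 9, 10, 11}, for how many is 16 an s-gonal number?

1

s = 3: P(3, 5) = 15 and P(3, 6) = 21; 16 is not s-gonal.
s = 4: P(4, 4) = 16. ✓
s = 5: P(5, 3) = 12 and P(5, 4) = 22; 16 is not s-gonal.
s = 7: P(7, 2) = 7 and P(7, 3) = 18; 16 is not s-gonal.
s = 9: P(9, 2) = 9 and P(9, 3) = 24; 16 is not s-gonal.
s = 10: P(10, 2) = 10 and P(10, 3) = 27; 16 is not s-gonal.
s = 11: P(11, 2) = 11 and P(11, 3) = 30; 16 is not s-gonal.
Hits: s ∈ {4} → 1.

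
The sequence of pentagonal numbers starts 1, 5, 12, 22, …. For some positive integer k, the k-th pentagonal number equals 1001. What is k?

Set n(3n−1)/2 = 1001, giving 3n² − n − 2002 = 0.
The discriminant is 1 + 24·1001 = 24025, and √24025 = 155.
So n = (1 + 155) / 6 = 156/6 = 26.
Check: 26·(3·26 − 1)/2 = 1001. ✓

26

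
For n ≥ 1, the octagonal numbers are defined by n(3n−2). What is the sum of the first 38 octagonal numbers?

Σ i(3i−2) = 3Σi² − 2Σi over i = 1..38.
Σi = 741 and Σi² = 19019.
3·19019 − 2·741 = 55575.

55575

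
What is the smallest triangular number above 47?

55

Solve n(n+1)/2 > 47 for integer n.
The largest n with value ≤ 47 is 9 (since 45 ≤ 47 < 55), so the first above is n = 10, value 55.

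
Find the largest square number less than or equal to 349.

324

Solve n² ≤ 349 for integer n.
n = 18 gives 324 ≤ 349, while n = 19 gives 361 > 349; so the answer is 324.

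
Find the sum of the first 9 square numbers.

Σ_{i=1}^{9} i² = 9·10·19/6 = 285.

285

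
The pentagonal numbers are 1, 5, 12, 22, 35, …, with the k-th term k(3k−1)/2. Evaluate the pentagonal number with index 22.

715

The 22nd pentagonal number is n(3n−1)/2 with n = 22.
22·(3·22 − 1)/2 = 22·65/2 = 715.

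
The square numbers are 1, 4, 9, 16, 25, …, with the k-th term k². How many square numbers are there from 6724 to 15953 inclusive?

45

The n-th square number is n².
Smallest index with value ≥ 6724: n = 82 (giving 6724).
Largest index with value ≤ 15953: n = 126 (giving 15876).
Indices 82 through 126: 45 terms.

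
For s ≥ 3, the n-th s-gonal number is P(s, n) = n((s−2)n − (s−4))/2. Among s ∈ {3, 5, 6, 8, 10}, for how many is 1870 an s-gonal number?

1

s = 3: P(3, 60) = 1830 and P(3, 61) = 1891; 1870 is not s-gonal.
s = 5: P(5, 35) = 1820 and P(5, 36) = 1926; 1870 is not s-gonal.
s = 6: P(6, 30) = 1770 and P(6, 31) = 1891; 1870 is not s-gonal.
s = 8: P(8, 25) = 1825 and P(8, 26) = 1976; 1870 is not s-gonal.
s = 10: P(10, 22) = 1870. ✓
Hits: s ∈ {10} → 1.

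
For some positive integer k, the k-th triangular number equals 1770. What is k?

59

Set n(n+1)/2 = 1770, giving n² + n − 3540 = 0.
The discriminant is 1 + 8·1770 = 14161, and √14161 = 119.
So n = (-1 + 119) / 2 = 118/2 = 59.
Check: 59·60/2 = 1770. ✓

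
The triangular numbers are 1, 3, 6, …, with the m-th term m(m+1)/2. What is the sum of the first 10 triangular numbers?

220

Σ i(i+1)/2 = (Σi² + Σi) / 2 over i = 1..10.
Σi = 55 and Σi² = 385.
(1·385 + 1·55) / 2 = 440/2 = 220.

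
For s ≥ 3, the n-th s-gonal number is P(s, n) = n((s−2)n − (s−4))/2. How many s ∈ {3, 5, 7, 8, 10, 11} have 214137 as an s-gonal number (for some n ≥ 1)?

1

s = 3: P(3, 653) = 213531 and P(3, 654) = 214185; 214137 is not s-gonal.
s = 5: P(5, 378) = 214137. ✓
s = 7: P(7, 292) = 212722 and P(7, 293) = 214183; 214137 is not s-gonal.
s = 8: P(8, 267) = 213333 and P(8, 268) = 214936; 214137 is not s-gonal.
s = 10: P(10, 231) = 212751 and P(10, 232) = 214600; 214137 is not s-gonal.
s = 11: P(11, 218) = 213095 and P(11, 219) = 215058; 214137 is not s-gonal.
Hits: s ∈ {5} → 1.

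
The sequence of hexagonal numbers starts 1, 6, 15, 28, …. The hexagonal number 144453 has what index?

Set n(2n−1) = 144453, giving 2n² − n − 144453 = 0.
The discriminant is 1 + 8·144453 = 1155625, and √1155625 = 1075.
So n = (1 + 1075) / 4 = 1076/4 = 269.

269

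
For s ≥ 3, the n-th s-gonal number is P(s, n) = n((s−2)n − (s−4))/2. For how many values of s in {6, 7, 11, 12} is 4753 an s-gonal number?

s = 6: P(6, 49) = 4753. ✓
s = 7: P(7, 43) = 4558 and P(7, 44) = 4774; 4753 is not s-gonal.
s = 11: P(11, 32) = 4496 and P(11, 33) = 4785; 4753 is not s-gonal.
s = 12: P(12, 31) = 4681 and P(12, 32) = 4992; 4753 is not s-gonal.
Hits: s ∈ {6} → 1.

1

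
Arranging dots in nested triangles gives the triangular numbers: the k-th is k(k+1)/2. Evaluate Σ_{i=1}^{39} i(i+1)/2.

Σ i(i+1)/2 = (Σi² + Σi) / 2 over i = 1..39.
Σi = 780 and Σi² = 20540.
(1·20540 + 1·780) / 2 = 21320/2 = 10660.

10660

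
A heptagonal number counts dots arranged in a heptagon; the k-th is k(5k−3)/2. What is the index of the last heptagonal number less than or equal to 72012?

170

Solve n(5n−3)/2 ≤ 72012 for integer n.
n = 170 gives 71995 ≤ 72012, while n = 171 gives 72846 > 72012; so the answer is index 170.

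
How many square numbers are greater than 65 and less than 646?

The n-th square number is n².
Smallest index with value > 65: n = 9 (giving 81).
Largest index with value < 646: n = 25 (giving 625).
Indices 9 through 25: 17 terms.

17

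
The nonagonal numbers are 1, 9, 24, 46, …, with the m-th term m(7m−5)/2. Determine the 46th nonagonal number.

46·(7·46 − 5)/2 = 46·317/2 = 7291.

7291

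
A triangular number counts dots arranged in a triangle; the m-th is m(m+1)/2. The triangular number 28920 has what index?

240

Set n(n+1)/2 = 28920, giving n² + n − 57840 = 0.
The discriminant is 1 + 8·28920 = 231361, and √231361 = 481.
So n = (-1 + 481) / 2 = 480/2 = 240.
Check: 240·241/2 = 28920. ✓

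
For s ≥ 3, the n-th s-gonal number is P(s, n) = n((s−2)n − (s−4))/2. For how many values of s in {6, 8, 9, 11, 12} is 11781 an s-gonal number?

s = 6: P(6, 77) = 11781. ✓
s = 8: P(8, 63) = 11781. ✓
s = 9: P(9, 58) = 11629 and P(9, 59) = 12036; 11781 is not s-gonal.
s = 11: P(11, 51) = 11526 and P(11, 52) = 11986; 11781 is not s-gonal.
s = 12: P(12, 48) = 11328 and P(12, 49) = 11809; 11781 is not s-gonal.
Hits: s ∈ {6, 8} → 2.

2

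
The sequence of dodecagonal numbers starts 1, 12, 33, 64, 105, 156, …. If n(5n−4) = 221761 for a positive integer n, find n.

Set n(5n−4) = 221761, giving 5n² − 4n − 221761 = 0.
The discriminant is 16 + 20·221761 = 4435236, and √4435236 = 2106.
So n = (4 + 2106) / 10 = 2110/10 = 211.

211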